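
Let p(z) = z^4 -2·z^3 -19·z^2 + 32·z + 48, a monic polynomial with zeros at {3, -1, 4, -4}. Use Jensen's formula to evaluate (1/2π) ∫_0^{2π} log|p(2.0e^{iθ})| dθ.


Zeros: -4, -1, 3, 4; r = 2.0.
Inside |z| < r: -1. Outside (|z| ≥ r): -4, 3, 4.
p(0) = 48, so log|p(0)| = log(48) = 3.8712.
Apply Jensen: I(r) = log|p(0)| + Σ_k log(r/|z_k|), summed over zeros inside |z| < r.
  log(r/|z_k|) for z_k = -1: log(2.0/1) = 0.6931
  Outside zeros (-4, 3, 4) contribute nothing to the Jensen sum.
Sum over inside zeros: 0.6931.
I(r) = log|p(0)| + (inside sum) = 3.8712 + 0.6931 = 4.5643.
Note: since some zeros are outside |z| ≤ r, the simplified n·log(r) form does NOT apply — only the inside zeros contribute.

I(r) ≈ 4.5643.


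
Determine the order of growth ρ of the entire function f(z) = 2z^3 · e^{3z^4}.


M(r) = max_{|z|=r} |2|·|z|^3·|e^{3z^4}| = 2·r^3 · e^{3r^4} (the factors attain their maxima compatibly on |z|=r). Then log M(r) = log 2 + 3·log r + 3r^4, dominated by the last term, so log log M(r) ~ 4·log r. The polynomial factor 2z^3 contributes only a log r term and does not affect the order. ρ = 4.
Therefore ρ = 4.

Order ρ = 4.


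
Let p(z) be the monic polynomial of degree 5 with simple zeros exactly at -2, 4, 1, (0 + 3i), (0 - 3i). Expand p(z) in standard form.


The polynomial is p(z) = ∏_{α ∈ S} (z − α), where S = {-2, 4, 1, (0 + 3i), (0 - 3i)}.
Expanding the product yields: p(z) = z^5 -3·z^4 + 3·z^3 -19·z^2 -54·z + 72.
Note conjugate pairs combine to real quadratics: (z − (0+3i))(z − (0−3i)) = z² + 9.
The resulting polynomial has degree 5 and real coefficients as required.

p(z) = z^5 -3·z^4 + 3·z^3 -19·z^2 -54·z + 72.


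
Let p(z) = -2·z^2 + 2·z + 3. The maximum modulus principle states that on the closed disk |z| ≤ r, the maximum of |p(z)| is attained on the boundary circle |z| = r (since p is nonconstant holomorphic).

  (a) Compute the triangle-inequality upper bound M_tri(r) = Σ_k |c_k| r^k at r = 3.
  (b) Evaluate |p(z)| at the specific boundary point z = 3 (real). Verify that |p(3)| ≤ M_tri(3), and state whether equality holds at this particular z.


Coefficients: c_0 = 3, c_1 = 2, c_2 = -2. Radius r = 3.
Part (a). Triangle bound: M_tri(r) = Σ_k |c_k| r^k
  = |3|·3^0 + |2|·3^1 + |-2|·3^2
  = 3 + 6 + 18 = 27.
This bounds M(r) := max_{|z|=r} |p(z)| from above; equality holds iff all terms c_k z^k can be made to align in phase at a single z on |z|=r.
Part (b). At z = 3 (real, on the circle |z| = r):
  p(3) = (3)·3^0 + (2)·3^1 + (-2)·3^2 = -9.
  |p(3)| = 9.
Check: |p(3)| = 9 ≤ 27 = M_tri(3). ✓ Equality does not hold at z = 3 (the coefficients have mixed signs, so the terms do not all align in phase there).

M_tri(3) = 27; |p(3)| = 9; equality at z=3: no.


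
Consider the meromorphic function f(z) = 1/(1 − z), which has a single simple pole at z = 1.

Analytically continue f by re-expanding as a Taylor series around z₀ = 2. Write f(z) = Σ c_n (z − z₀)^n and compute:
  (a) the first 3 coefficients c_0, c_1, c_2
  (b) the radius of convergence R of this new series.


Let w = z − z₀, so z = z₀ + w.
Then 1 − z = 1 − (z₀ + w) = (1 − z₀) − w = -1 − w.
f(z) = 1/(-1 − w) = (1/(-1)) · 1/(1 − w/(-1)) = Σ_{n≥0} w^n / (-1)^(n+1).
So c_n = 1/(-1)^(n+1):
  c_0 = 1/(-1)^1 = -1.
  c_1 = 1/(-1)^2 = 1.
  c_2 = 1/(-1)^3 = -1.
The series is valid for |w/d| < 1, i.e. |z − z₀| < |d|.
Radius of convergence: R = |1 − z₀| = |-1| = 1 (distance from z₀ to the singularity z = 1).

c_0 = -1, c_1 = 1, c_2 = -1; R = 1.


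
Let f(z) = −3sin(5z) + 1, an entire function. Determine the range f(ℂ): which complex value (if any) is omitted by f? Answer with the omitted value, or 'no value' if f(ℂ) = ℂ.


Little Picard bounds the complement of f(ℂ) to at most one point.
sin is entire and surjective onto ℂ: for every w ∈ ℂ, sin(ζ) = w has a solution ζ ∈ ℂ (e.g., via the complex inverse arcsin). With ζ = 5z this gives z = ζ/(5). Then -3·sin(5z) takes every value in -3·ℂ = ℂ, and adding 1 is a bijection of ℂ. So f is surjective and omits no value. (Note: only on the real line is sin bounded by [−1, 1].)

Omitted value: no value.


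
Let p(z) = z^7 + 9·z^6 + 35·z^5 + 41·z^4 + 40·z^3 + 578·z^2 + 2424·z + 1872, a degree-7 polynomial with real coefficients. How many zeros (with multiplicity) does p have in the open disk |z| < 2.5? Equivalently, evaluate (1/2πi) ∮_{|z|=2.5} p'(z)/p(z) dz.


The zeros of p are: (-3 + 2i), (-3 - 2i), (2 + 2i), (2 - 2i), -1, (-3 + 3i), (-3 - 3i).
Their magnitudes are: 3.606, 3.606, 2.828, 2.828, 1, 4.243, 4.243.
Zeros with |z| < R = 2.5: -1.
Count = 1.
By the argument principle, (1/2πi) ∮_{|z|=R} p'(z)/p(z) dz equals exactly this count.

Number of zeros inside |z| < 2.5: 1.


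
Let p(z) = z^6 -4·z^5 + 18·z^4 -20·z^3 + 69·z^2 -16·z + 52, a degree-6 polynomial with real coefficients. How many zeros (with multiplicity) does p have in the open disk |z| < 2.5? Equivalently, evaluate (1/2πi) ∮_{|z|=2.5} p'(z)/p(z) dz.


The zeros of p are: (2 + 3i), (2 - 3i), (0 + 1i), (0 - 1i), (0 + 2i), (0 - 2i).
Their magnitudes are: 3.606, 3.606, 1, 1, 2, 2.
Zeros with |z| < R = 2.5: (0 + 1i), (0 - 1i), (0 + 2i), (0 - 2i).
Count = 4.
By the argument principle, (1/2πi) ∮_{|z|=R} p'(z)/p(z) dz equals exactly this count.

Number of zeros inside |z| < 2.5: 4.


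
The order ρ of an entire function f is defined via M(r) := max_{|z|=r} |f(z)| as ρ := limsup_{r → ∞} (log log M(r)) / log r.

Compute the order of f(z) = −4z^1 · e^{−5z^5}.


M(r) = max_{|z|=r} |-4|·|z|^1·|e^{−5z^5}| = 4·r^1 · e^{5r^5} (the factors attain their maxima compatibly on |z|=r). Then log M(r) = log 4 + 1·log r + 5r^5, dominated by the last term, so log log M(r) ~ 5·log r. The polynomial factor -4z^1 contributes only a log r term and does not affect the order. ρ = 5.
Therefore ρ = 5.

Order ρ = 5.


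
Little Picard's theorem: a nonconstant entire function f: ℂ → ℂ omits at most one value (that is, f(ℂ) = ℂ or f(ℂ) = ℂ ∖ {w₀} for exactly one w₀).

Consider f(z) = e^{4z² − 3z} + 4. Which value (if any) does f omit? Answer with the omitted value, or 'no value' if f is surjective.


Little Picard bounds the complement of f(ℂ) to at most one point.
The exponent g(z) = 4z² − 3z is a nonconstant polynomial, hence surjective onto ℂ. So e^{g(z)} takes every value in {e^w : w ∈ ℂ} = ℂ ∖ {0}. Adding 4 shifts the range to ℂ ∖ {4}. f omits exactly 4.

Omitted value: 4.


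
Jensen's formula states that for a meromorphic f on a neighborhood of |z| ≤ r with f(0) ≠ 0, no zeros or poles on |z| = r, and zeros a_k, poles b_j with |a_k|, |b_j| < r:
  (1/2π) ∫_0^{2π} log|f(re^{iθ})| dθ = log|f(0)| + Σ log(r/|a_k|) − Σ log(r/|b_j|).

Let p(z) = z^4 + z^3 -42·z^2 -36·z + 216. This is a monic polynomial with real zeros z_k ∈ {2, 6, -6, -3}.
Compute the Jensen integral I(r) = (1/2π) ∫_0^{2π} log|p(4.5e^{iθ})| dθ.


Zeros: -6, -3, 2, 6; r = 4.5.
Inside |z| < r: -3, 2. Outside (|z| ≥ r): -6, 6.
p(0) = 216, so log|p(0)| = log(216) = 5.3753.
Apply Jensen: I(r) = log|p(0)| + Σ_k log(r/|z_k|), summed over zeros inside |z| < r.
  log(r/|z_k|) for z_k = 2: log(4.5/2) = 0.8109
  log(r/|z_k|) for z_k = -3: log(4.5/3) = 0.4055
  Outside zeros (-6, 6) contribute nothing to the Jensen sum.
Sum over inside zeros: 1.2164.
I(r) = log|p(0)| + (inside sum) = 5.3753 + 1.2164 = 6.5917.
Note: since some zeros are outside |z| ≤ r, the simplified n·log(r) form does NOT apply — only the inside zeros contribute.

I(r) ≈ 6.5917.


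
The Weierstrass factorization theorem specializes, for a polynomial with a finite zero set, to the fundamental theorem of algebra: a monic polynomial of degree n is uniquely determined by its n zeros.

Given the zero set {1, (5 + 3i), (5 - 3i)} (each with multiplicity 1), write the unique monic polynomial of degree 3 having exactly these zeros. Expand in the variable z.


The polynomial is p(z) = ∏_{α ∈ S} (z − α), where S = {1, (5 + 3i), (5 - 3i)}.
Expanding the product yields: p(z) = z^3 -11·z^2 + 44·z -34.
Note conjugate pairs combine to real quadratics: (z − (5+3i))(z − (5−3i)) = z² − 10z + 34.
The resulting polynomial has degree 3 and real coefficients as required.

p(z) = z^3 -11·z^2 + 44·z -34.


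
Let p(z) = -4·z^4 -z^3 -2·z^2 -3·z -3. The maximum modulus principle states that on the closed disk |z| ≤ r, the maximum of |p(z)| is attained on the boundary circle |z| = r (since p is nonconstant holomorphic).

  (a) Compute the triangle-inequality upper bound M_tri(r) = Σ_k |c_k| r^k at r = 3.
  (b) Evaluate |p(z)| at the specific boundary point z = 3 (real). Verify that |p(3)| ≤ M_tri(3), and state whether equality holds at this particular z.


Coefficients: c_0 = -3, c_1 = -3, c_2 = -2, c_3 = -1, c_4 = -4. Radius r = 3.
Part (a). Triangle bound: M_tri(r) = Σ_k |c_k| r^k
  = |-3|·3^0 + |-3|·3^1 + |-2|·3^2 + |-1|·3^3 + |-4|·3^4
  = 3 + 9 + 18 + 27 + 324 = 381.
This bounds M(r) := max_{|z|=r} |p(z)| from above; equality holds iff all terms c_k z^k can be made to align in phase at a single z on |z|=r.
Part (b). At z = 3 (real, on the circle |z| = r):
  p(3) = (-3)·3^0 + (-3)·3^1 + (-2)·3^2 + (-1)·3^3 + (-4)·3^4 = -381.
  |p(3)| = 381.
Since all nonzero coefficients share the same sign, |p(3)| = 381 = M_tri(3); the triangle bound is attained at z = 3, so in fact M(r) = 381.

M_tri(3) = 381; |p(3)| = 381; equality at z=3: yes.


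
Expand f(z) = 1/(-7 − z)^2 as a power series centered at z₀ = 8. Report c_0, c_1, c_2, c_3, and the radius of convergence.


Let w = z − z₀, so z = z₀ + w.
Then -7 − z = -7 − (z₀ + w) = (-7 − z₀) − w = -15 − w.
f(z) = 1/(-15 − w)^2 = (1/(-15)^2) · (1 − w/(-15))^{−2}.
By the binomial series (1−u)^{−2} = Σ_{n≥0} C(n+1, 1) u^n for |u|<1, with u = w/(-15):
  c_n = C(n+1, 1) / (-15)^(n+2).
  c_0 = 1/(-15)^2 = 1/225.
  c_1 = 2/(-15)^3 = -2/3375.
  c_2 = 3/(-15)^4 = 1/16875.
  c_3 = 4/(-15)^5 = -4/759375.
The series is valid for |w/d| < 1, i.e. |z − z₀| < |d|.
Radius of convergence: R = |-7 − z₀| = |-15| = 15 (distance from z₀ to the singularity z = -7).

c_0 = 1/225, c_1 = -2/3375, c_2 = 1/16875, c_3 = -4/759375; R = 15.


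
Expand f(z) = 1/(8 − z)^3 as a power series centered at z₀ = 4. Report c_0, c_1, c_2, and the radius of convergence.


Let w = z − z₀, so z = z₀ + w.
Then 8 − z = 8 − (z₀ + w) = (8 − z₀) − w = 4 − w.
f(z) = 1/(4 − w)^3 = (1/(4)^3) · (1 − w/(4))^{−3}.
By the binomial series (1−u)^{−3} = Σ_{n≥0} C(n+2, 2) u^n for |u|<1, with u = w/(4):
  c_n = C(n+2, 2) / (4)^(n+3).
  c_0 = 1/(4)^3 = 1/64.
  c_1 = 3/(4)^4 = 3/256.
  c_2 = 6/(4)^5 = 3/512.
The series is valid for |w/d| < 1, i.e. |z − z₀| < |d|.
Radius of convergence: R = |8 − z₀| = |4| = 4 (distance from z₀ to the singularity z = 8).

c_0 = 1/64, c_1 = 3/256, c_2 = 3/512; R = 4.


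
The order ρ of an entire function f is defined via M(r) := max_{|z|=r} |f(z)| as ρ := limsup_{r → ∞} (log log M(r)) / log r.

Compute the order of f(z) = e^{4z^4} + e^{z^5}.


Each summand is entire of order 4 and 5 respectively (as in the single-exponential case). The order of a sum is at most the max of the orders, so ρ ≤ 5. For the lower bound: on |z|=r choose arg z so that 1z^5 is real positive; then |e^{1z^5}| = e^{1r^5} while |e^{4z^4}| ≤ e^{4r^4} = o(e^{1r^5}). So |f| ≥ e^{1r^5}(1 − o(1)) and ρ ≥ 5. Hence ρ = max(4, 5) = 5.
Therefore ρ = 5.

Order ρ = 5.


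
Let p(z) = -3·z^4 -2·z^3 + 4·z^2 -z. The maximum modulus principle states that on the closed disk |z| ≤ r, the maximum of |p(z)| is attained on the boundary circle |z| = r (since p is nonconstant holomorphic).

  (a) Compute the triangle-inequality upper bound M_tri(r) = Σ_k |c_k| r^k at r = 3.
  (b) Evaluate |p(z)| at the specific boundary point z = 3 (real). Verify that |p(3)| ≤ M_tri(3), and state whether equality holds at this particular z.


Coefficients: c_0 = 0, c_1 = -1, c_2 = 4, c_3 = -2, c_4 = -3. Radius r = 3.
Part (a). Triangle bound: M_tri(r) = Σ_k |c_k| r^k
  = |0|·3^0 + |-1|·3^1 + |4|·3^2 + |-2|·3^3 + |-3|·3^4
  = 0 + 3 + 36 + 54 + 243 = 336.
This bounds M(r) := max_{|z|=r} |p(z)| from above; equality holds iff all terms c_k z^k can be made to align in phase at a single z on |z|=r.
Part (b). At z = 3 (real, on the circle |z| = r):
  p(3) = (0)·3^0 + (-1)·3^1 + (4)·3^2 + (-2)·3^3 + (-3)·3^4 = -264.
  |p(3)| = 264.
Check: |p(3)| = 264 ≤ 336 = M_tri(3). ✓ Equality does not hold at z = 3 (the coefficients have mixed signs, so the terms do not all align in phase there).

M_tri(3) = 336; |p(3)| = 264; equality at z=3: no.


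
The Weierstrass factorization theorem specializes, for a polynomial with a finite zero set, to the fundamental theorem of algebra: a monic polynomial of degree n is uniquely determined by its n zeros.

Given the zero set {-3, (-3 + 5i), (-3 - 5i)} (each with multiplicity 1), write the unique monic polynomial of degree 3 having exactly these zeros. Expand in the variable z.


The polynomial is p(z) = ∏_{α ∈ S} (z − α), where S = {-3, (-3 + 5i), (-3 - 5i)}.
Expanding the product yields: p(z) = z^3 + 9·z^2 + 52·z + 102.
Note conjugate pairs combine to real quadratics: (z − (-3+5i))(z − (-3−5i)) = z² + 6z + 34.
The resulting polynomial has degree 3 and real coefficients as required.

p(z) = z^3 + 9·z^2 + 52·z + 102.


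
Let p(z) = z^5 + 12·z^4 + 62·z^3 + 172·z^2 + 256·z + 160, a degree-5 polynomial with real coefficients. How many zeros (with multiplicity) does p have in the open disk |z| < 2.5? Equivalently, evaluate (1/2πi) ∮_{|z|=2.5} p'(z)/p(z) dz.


The zeros of p are: (-2 + 2i), (-2 - 2i), -2, (-3 + 1i), (-3 - 1i).
Their magnitudes are: 2.828, 2.828, 2, 3.162, 3.162.
Zeros with |z| < R = 2.5: -2.
Count = 1.
By the argument principle, (1/2πi) ∮_{|z|=R} p'(z)/p(z) dz equals exactly this count.

Number of zeros inside |z| < 2.5: 1.


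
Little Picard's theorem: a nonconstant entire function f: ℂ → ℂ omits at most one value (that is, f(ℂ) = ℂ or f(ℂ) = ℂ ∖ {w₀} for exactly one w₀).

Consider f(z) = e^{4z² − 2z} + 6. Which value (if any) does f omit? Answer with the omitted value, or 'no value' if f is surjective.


Little Picard bounds the complement of f(ℂ) to at most one point.
The exponent g(z) = 4z² − 2z is a nonconstant polynomial, hence surjective onto ℂ. So e^{g(z)} takes every value in {e^w : w ∈ ℂ} = ℂ ∖ {0}. Adding 6 shifts the range to ℂ ∖ {6}. f omits exactly 6.

Omitted value: 6.


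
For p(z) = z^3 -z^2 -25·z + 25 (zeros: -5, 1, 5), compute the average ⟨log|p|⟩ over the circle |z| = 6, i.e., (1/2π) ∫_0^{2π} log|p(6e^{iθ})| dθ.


Zeros: -5, 1, 5; r = 6.
Inside |z| < r: -5, 1, 5. Outside (|z| ≥ r): ∅.
p(0) = 25, so log|p(0)| = log(25) = 3.2189.
Apply Jensen: I(r) = log|p(0)| + Σ_k log(r/|z_k|), summed over zeros inside |z| < r.
  log(r/|z_k|) for z_k = -5: log(6/5) = 0.1823
  log(r/|z_k|) for z_k = 1: log(6/1) = 1.7918
  log(r/|z_k|) for z_k = 5: log(6/5) = 0.1823
Sum over inside zeros: 2.1564.
I(r) = log|p(0)| + (inside sum) = 3.2189 + 2.1564 = 5.3753.
Closed form (all zeros inside, monic): I(r) = n·log(r) = 3·log(6) = 5.3753. ✓

I(r) ≈ 5.3753.


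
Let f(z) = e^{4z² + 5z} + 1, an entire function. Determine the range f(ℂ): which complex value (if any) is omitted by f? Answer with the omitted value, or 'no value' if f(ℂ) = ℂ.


Little Picard bounds the complement of f(ℂ) to at most one point.
The exponent g(z) = 4z² + 5z is a nonconstant polynomial, hence surjective onto ℂ. So e^{g(z)} takes every value in {e^w : w ∈ ℂ} = ℂ ∖ {0}. Adding 1 shifts the range to ℂ ∖ {1}. f omits exactly 1.

Omitted value: 1.


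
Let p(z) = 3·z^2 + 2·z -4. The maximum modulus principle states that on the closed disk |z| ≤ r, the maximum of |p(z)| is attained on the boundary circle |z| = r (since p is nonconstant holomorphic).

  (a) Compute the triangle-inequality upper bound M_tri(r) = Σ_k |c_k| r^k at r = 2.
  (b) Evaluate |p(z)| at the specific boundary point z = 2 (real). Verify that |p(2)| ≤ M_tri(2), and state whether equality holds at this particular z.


Coefficients: c_0 = -4, c_1 = 2, c_2 = 3. Radius r = 2.
Part (a). Triangle bound: M_tri(r) = Σ_k |c_k| r^k
  = |-4|·2^0 + |2|·2^1 + |3|·2^2
  = 4 + 4 + 12 = 20.
This bounds M(r) := max_{|z|=r} |p(z)| from above; equality holds iff all terms c_k z^k can be made to align in phase at a single z on |z|=r.
Part (b). At z = 2 (real, on the circle |z| = r):
  p(2) = (-4)·2^0 + (2)·2^1 + (3)·2^2 = 12.
  |p(2)| = 12.
Check: |p(2)| = 12 ≤ 20 = M_tri(2). ✓ Equality does not hold at z = 2 (the coefficients have mixed signs, so the terms do not all align in phase there).

M_tri(2) = 20; |p(2)| = 12; equality at z=2: no.


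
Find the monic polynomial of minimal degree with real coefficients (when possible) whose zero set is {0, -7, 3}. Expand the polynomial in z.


The polynomial is p(z) = ∏_{α ∈ S} (z − α), where S = {0, -7, 3}.
Expanding the product yields: p(z) = z^3 + 4·z^2 -21·z.
The resulting polynomial has degree 3 and real coefficients as required.

p(z) = z^3 + 4·z^2 -21·z.


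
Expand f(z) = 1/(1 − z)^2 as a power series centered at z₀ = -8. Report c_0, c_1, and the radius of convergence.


Let w = z − z₀, so z = z₀ + w.
Then 1 − z = 1 − (z₀ + w) = (1 − z₀) − w = 9 − w.
f(z) = 1/(9 − w)^2 = (1/(9)^2) · (1 − w/(9))^{−2}.
By the binomial series (1−u)^{−2} = Σ_{n≥0} C(n+1, 1) u^n for |u|<1, with u = w/(9):
  c_n = C(n+1, 1) / (9)^(n+2).
  c_0 = 1/(9)^2 = 1/81.
  c_1 = 2/(9)^3 = 2/729.
The series is valid for |w/d| < 1, i.e. |z − z₀| < |d|.
Radius of convergence: R = |1 − z₀| = |9| = 9 (distance from z₀ to the singularity z = 1).

c_0 = 1/81, c_1 = 2/729; R = 9.


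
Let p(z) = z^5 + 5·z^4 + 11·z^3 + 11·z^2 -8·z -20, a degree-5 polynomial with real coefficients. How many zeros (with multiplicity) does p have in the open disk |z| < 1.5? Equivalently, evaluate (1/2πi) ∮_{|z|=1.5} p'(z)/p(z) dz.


The zeros of p are: 1, -2, (-1 + 2i), (-1 - 2i), -2.
Their magnitudes are: 1, 2, 2.236, 2.236, 2.
Zeros with |z| < R = 1.5: 1.
Count = 1.
By the argument principle, (1/2πi) ∮_{|z|=R} p'(z)/p(z) dz equals exactly this count.

Number of zeros inside |z| < 1.5: 1.


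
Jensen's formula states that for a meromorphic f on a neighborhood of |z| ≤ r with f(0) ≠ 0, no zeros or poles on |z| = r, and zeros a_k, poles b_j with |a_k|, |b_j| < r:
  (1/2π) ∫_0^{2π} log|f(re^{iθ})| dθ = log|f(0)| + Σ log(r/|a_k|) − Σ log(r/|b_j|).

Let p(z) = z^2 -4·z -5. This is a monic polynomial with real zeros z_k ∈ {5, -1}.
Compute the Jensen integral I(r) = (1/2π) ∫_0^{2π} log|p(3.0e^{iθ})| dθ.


Zeros: -1, 5; r = 3.0.
Inside |z| < r: -1. Outside (|z| ≥ r): 5.
p(0) = -5, so log|p(0)| = log(5) = 1.6094.
Apply Jensen: I(r) = log|p(0)| + Σ_k log(r/|z_k|), summed over zeros inside |z| < r.
  log(r/|z_k|) for z_k = -1: log(3.0/1) = 1.0986
  Outside zeros (5) contribute nothing to the Jensen sum.
Sum over inside zeros: 1.0986.
I(r) = log|p(0)| + (inside sum) = 1.6094 + 1.0986 = 2.7081.
Note: since some zeros are outside |z| ≤ r, the simplified n·log(r) form does NOT apply — only the inside zeros contribute.

I(r) ≈ 2.7081.


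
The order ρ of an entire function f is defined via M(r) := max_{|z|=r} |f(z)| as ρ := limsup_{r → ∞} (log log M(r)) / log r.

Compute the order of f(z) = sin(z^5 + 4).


Write sin(w) = (e^{iw} ± e^{−iw})/(2 or 2i), so |sin(w)| ≤ e^{|w|}. With w = z^5 + 4, |w| ≤ 1r^5 + 4 on |z|=r, giving M(r) ≤ e^{1r^5 + 4} and ρ ≤ 5. For the lower bound, choose z on |z|=r with 1z^5 purely imaginary of modulus 1r^5; then |sin(z^5 + 4)| grows like e^{1r^5}/2, so ρ ≥ 5. Hence ρ = 5.
Therefore ρ = 5.

Order ρ = 5.


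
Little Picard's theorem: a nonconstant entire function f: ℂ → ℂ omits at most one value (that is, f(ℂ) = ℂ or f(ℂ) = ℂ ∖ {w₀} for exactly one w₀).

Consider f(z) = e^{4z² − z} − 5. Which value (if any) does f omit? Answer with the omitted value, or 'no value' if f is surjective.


Little Picard bounds the complement of f(ℂ) to at most one point.
The exponent g(z) = 4z² − z is a nonconstant polynomial, hence surjective onto ℂ. So e^{g(z)} takes every value in {e^w : w ∈ ℂ} = ℂ ∖ {0}. Adding -5 shifts the range to ℂ ∖ {-5}. f omits exactly -5.

Omitted value: -5.


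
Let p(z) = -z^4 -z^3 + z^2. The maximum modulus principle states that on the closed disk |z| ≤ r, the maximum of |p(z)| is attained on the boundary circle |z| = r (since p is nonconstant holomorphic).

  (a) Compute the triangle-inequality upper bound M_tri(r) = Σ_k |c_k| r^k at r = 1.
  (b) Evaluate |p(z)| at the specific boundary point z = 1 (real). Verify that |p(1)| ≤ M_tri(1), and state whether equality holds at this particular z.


Coefficients: c_0 = 0, c_1 = 0, c_2 = 1, c_3 = -1, c_4 = -1. Radius r = 1.
Part (a). Triangle bound: M_tri(r) = Σ_k |c_k| r^k
  = |0|·1^0 + |0|·1^1 + |1|·1^2 + |-1|·1^3 + |-1|·1^4
  = 0 + 0 + 1 + 1 + 1 = 3.
This bounds M(r) := max_{|z|=r} |p(z)| from above; equality holds iff all terms c_k z^k can be made to align in phase at a single z on |z|=r.
Part (b). At z = 1 (real, on the circle |z| = r):
  p(1) = (0)·1^0 + (0)·1^1 + (1)·1^2 + (-1)·1^3 + (-1)·1^4 = -1.
  |p(1)| = 1.
Check: |p(1)| = 1 ≤ 3 = M_tri(1). ✓ Equality does not hold at z = 1 (the coefficients have mixed signs, so the terms do not all align in phase there).

M_tri(1) = 3; |p(1)| = 1; equality at z=1: no.


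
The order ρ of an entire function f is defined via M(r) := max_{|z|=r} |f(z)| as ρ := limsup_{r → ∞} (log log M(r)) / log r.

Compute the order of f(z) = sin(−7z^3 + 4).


Write sin(w) = (e^{iw} ± e^{−iw})/(2 or 2i), so |sin(w)| ≤ e^{|w|}. With w = −7z^3 + 4, |w| ≤ 7r^3 + 4 on |z|=r, giving M(r) ≤ e^{7r^3 + 4} and ρ ≤ 3. For the lower bound, choose z on |z|=r with -7z^3 purely imaginary of modulus 7r^3; then |sin(−7z^3 + 4)| grows like e^{7r^3}/2, so ρ ≥ 3. Hence ρ = 3.
Therefore ρ = 3.

Order ρ = 3.


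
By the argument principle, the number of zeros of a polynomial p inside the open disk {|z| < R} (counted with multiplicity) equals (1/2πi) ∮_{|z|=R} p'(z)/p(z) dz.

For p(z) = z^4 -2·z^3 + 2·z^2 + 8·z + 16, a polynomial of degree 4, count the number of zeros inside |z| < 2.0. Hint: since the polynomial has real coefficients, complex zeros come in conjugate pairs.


The zeros of p are: (2 + 2i), (2 - 2i), (-1 + 1i), (-1 - 1i).
Their magnitudes are: 2.828, 2.828, 1.414, 1.414.
Zeros with |z| < R = 2.0: (-1 + 1i), (-1 - 1i).
Count = 2.
By the argument principle, (1/2πi) ∮_{|z|=R} p'(z)/p(z) dz equals exactly this count.

Number of zeros inside |z| < 2.0: 2.


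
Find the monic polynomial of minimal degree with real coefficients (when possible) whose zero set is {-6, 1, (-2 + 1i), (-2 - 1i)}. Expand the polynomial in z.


The polynomial is p(z) = ∏_{α ∈ S} (z − α), where S = {-6, 1, (-2 + 1i), (-2 - 1i)}.
Expanding the product yields: p(z) = z^4 + 9·z^3 + 19·z^2 + z -30.
Note conjugate pairs combine to real quadratics: (z − (-2+1i))(z − (-2−1i)) = z² + 4z + 5.
The resulting polynomial has degree 4 and real coefficients as required.

p(z) = z^4 + 9·z^3 + 19·z^2 + z -30.


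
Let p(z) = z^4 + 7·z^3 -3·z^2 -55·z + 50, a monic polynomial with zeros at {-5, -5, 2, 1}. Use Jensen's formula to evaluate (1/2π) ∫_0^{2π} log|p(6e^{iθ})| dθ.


Zeros: -5, -5, 1, 2; r = 6.
Inside |z| < r: -5, -5, 1, 2. Outside (|z| ≥ r): ∅.
p(0) = 50, so log|p(0)| = log(50) = 3.9120.
Apply Jensen: I(r) = log|p(0)| + Σ_k log(r/|z_k|), summed over zeros inside |z| < r.
  log(r/|z_k|) for z_k = -5: log(6/5) = 0.1823
  log(r/|z_k|) for z_k = -5: log(6/5) = 0.1823
  log(r/|z_k|) for z_k = 2: log(6/2) = 1.0986
  log(r/|z_k|) for z_k = 1: log(6/1) = 1.7918
Sum over inside zeros: 3.2550.
I(r) = log|p(0)| + (inside sum) = 3.9120 + 3.2550 = 7.1670.
Closed form (all zeros inside, monic): I(r) = n·log(r) = 4·log(6) = 7.1670. ✓

I(r) ≈ 7.1670.


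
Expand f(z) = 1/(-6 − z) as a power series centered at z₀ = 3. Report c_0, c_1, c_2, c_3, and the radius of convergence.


Let w = z − z₀, so z = z₀ + w.
Then -6 − z = -6 − (z₀ + w) = (-6 − z₀) − w = -9 − w.
f(z) = 1/(-9 − w) = (1/(-9)) · 1/(1 − w/(-9)) = Σ_{n≥0} w^n / (-9)^(n+1).
So c_n = 1/(-9)^(n+1):
  c_0 = 1/(-9)^1 = -1/9.
  c_1 = 1/(-9)^2 = 1/81.
  c_2 = 1/(-9)^3 = -1/729.
  c_3 = 1/(-9)^4 = 1/6561.
The series is valid for |w/d| < 1, i.e. |z − z₀| < |d|.
Radius of convergence: R = |-6 − z₀| = |-9| = 9 (distance from z₀ to the singularity z = -6).

c_0 = -1/9, c_1 = 1/81, c_2 = -1/729, c_3 = 1/6561; R = 9.


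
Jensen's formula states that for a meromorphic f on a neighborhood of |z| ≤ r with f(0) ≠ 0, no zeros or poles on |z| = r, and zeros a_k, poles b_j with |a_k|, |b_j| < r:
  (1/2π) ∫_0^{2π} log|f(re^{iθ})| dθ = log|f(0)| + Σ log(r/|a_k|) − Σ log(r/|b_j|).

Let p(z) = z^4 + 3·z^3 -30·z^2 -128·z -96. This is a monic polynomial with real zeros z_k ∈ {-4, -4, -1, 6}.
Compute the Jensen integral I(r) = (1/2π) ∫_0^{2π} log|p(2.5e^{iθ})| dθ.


Zeros: -4, -4, -1, 6; r = 2.5.
Inside |z| < r: -1. Outside (|z| ≥ r): -4, -4, 6.
p(0) = -96, so log|p(0)| = log(96) = 4.5643.
Apply Jensen: I(r) = log|p(0)| + Σ_k log(r/|z_k|), summed over zeros inside |z| < r.
  log(r/|z_k|) for z_k = -1: log(2.5/1) = 0.9163
  Outside zeros (-4, -4, 6) contribute nothing to the Jensen sum.
Sum over inside zeros: 0.9163.
I(r) = log|p(0)| + (inside sum) = 4.5643 + 0.9163 = 5.4806.
Note: since some zeros are outside |z| ≤ r, the simplified n·log(r) form does NOT apply — only the inside zeros contribute.

I(r) ≈ 5.4806.


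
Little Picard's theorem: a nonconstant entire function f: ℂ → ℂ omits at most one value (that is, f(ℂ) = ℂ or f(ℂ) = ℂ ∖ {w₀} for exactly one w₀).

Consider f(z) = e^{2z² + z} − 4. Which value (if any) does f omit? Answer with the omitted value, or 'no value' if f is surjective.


Little Picard bounds the complement of f(ℂ) to at most one point.
The exponent g(z) = 2z² + z is a nonconstant polynomial, hence surjective onto ℂ. So e^{g(z)} takes every value in {e^w : w ∈ ℂ} = ℂ ∖ {0}. Adding -4 shifts the range to ℂ ∖ {-4}. f omits exactly -4.

Omitted value: -4.


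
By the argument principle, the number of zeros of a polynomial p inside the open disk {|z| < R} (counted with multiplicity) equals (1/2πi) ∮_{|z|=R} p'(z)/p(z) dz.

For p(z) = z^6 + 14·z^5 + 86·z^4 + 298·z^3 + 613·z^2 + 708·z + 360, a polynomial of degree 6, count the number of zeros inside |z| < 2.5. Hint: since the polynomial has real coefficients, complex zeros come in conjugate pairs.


The zeros of p are: -3, -3, (-2 + 2i), (-2 - 2i), (-2 + 1i), (-2 - 1i).
Their magnitudes are: 3, 3, 2.828, 2.828, 2.236, 2.236.
Zeros with |z| < R = 2.5: (-2 + 1i), (-2 - 1i).
Count = 2.
By the argument principle, (1/2πi) ∮_{|z|=R} p'(z)/p(z) dz equals exactly this count.

Number of zeros inside |z| < 2.5: 2.


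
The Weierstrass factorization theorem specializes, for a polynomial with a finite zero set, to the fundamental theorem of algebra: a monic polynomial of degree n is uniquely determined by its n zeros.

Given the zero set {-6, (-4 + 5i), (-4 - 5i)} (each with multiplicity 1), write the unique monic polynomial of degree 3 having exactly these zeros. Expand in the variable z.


The polynomial is p(z) = ∏_{α ∈ S} (z − α), where S = {-6, (-4 + 5i), (-4 - 5i)}.
Expanding the product yields: p(z) = z^3 + 14·z^2 + 89·z + 246.
Note conjugate pairs combine to real quadratics: (z − (-4+5i))(z − (-4−5i)) = z² + 8z + 41.
The resulting polynomial has degree 3 and real coefficients as required.

p(z) = z^3 + 14·z^2 + 89·z + 246.


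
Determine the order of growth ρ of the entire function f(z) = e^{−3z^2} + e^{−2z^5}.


Each summand is entire of order 2 and 5 respectively (as in the single-exponential case). The order of a sum is at most the max of the orders, so ρ ≤ 5. For the lower bound: on |z|=r choose arg z so that -2z^5 is real positive; then |e^{-2z^5}| = e^{2r^5} while |e^{-3z^2}| ≤ e^{3r^2} = o(e^{2r^5}). So |f| ≥ e^{2r^5}(1 − o(1)) and ρ ≥ 5. Hence ρ = max(2, 5) = 5.
Therefore ρ = 5.

Order ρ = 5.


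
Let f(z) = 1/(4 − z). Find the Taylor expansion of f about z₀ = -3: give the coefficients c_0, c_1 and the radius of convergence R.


Let w = z − z₀, so z = z₀ + w.
Then 4 − z = 4 − (z₀ + w) = (4 − z₀) − w = 7 − w.
f(z) = 1/(7 − w) = (1/(7)) · 1/(1 − w/(7)) = Σ_{n≥0} w^n / (7)^(n+1).
So c_n = 1/(7)^(n+1):
  c_0 = 1/(7)^1 = 1/7.
  c_1 = 1/(7)^2 = 1/49.
The series is valid for |w/d| < 1, i.e. |z − z₀| < |d|.
Radius of convergence: R = |4 − z₀| = |7| = 7 (distance from z₀ to the singularity z = 4).

c_0 = 1/7, c_1 = 1/49; R = 7.


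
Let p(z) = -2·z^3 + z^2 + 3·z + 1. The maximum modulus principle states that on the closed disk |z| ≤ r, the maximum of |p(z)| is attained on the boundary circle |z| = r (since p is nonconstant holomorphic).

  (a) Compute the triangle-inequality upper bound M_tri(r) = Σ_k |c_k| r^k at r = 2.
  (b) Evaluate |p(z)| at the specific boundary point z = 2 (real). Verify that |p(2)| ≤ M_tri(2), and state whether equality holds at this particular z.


Coefficients: c_0 = 1, c_1 = 3, c_2 = 1, c_3 = -2. Radius r = 2.
Part (a). Triangle bound: M_tri(r) = Σ_k |c_k| r^k
  = |1|·2^0 + |3|·2^1 + |1|·2^2 + |-2|·2^3
  = 1 + 6 + 4 + 16 = 27.
This bounds M(r) := max_{|z|=r} |p(z)| from above; equality holds iff all terms c_k z^k can be made to align in phase at a single z on |z|=r.
Part (b). At z = 2 (real, on the circle |z| = r):
  p(2) = (1)·2^0 + (3)·2^1 + (1)·2^2 + (-2)·2^3 = -5.
  |p(2)| = 5.
Check: |p(2)| = 5 ≤ 27 = M_tri(2). ✓ Equality does not hold at z = 2 (the coefficients have mixed signs, so the terms do not all align in phase there).

M_tri(2) = 27; |p(2)| = 5; equality at z=2: no.


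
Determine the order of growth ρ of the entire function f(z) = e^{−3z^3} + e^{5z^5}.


Each summand is entire of order 3 and 5 respectively (as in the single-exponential case). The order of a sum is at most the max of the orders, so ρ ≤ 5. For the lower bound: on |z|=r choose arg z so that 5z^5 is real positive; then |e^{5z^5}| = e^{5r^5} while |e^{-3z^3}| ≤ e^{3r^3} = o(e^{5r^5}). So |f| ≥ e^{5r^5}(1 − o(1)) and ρ ≥ 5. Hence ρ = max(3, 5) = 5.
Therefore ρ = 5.

Order ρ = 5.


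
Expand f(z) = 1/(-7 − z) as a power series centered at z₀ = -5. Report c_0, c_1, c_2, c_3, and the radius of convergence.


Let w = z − z₀, so z = z₀ + w.
Then -7 − z = -7 − (z₀ + w) = (-7 − z₀) − w = -2 − w.
f(z) = 1/(-2 − w) = (1/(-2)) · 1/(1 − w/(-2)) = Σ_{n≥0} w^n / (-2)^(n+1).
So c_n = 1/(-2)^(n+1):
  c_0 = 1/(-2)^1 = -1/2.
  c_1 = 1/(-2)^2 = 1/4.
  c_2 = 1/(-2)^3 = -1/8.
  c_3 = 1/(-2)^4 = 1/16.
The series is valid for |w/d| < 1, i.e. |z − z₀| < |d|.
Radius of convergence: R = |-7 − z₀| = |-2| = 2 (distance from z₀ to the singularity z = -7).

c_0 = -1/2, c_1 = 1/4, c_2 = -1/8, c_3 = 1/16; R = 2.


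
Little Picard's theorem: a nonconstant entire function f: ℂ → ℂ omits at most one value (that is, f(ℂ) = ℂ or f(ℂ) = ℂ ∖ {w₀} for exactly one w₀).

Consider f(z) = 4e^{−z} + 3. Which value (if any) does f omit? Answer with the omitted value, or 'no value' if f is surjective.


Little Picard bounds the complement of f(ℂ) to at most one point.
e^{−z} is never zero on ℂ, so 4·e^{−z} takes every value in ℂ ∖ {0}. Adding 3 shifts the range to ℂ ∖ {3}. Thus f omits exactly the value 3.

Omitted value: 3.


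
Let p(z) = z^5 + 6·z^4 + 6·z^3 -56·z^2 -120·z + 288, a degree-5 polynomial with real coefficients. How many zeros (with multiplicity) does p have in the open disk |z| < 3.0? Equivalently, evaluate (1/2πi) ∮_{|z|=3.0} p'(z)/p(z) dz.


The zeros of p are: 2, 2, (-3 + 3i), (-3 - 3i), -4.
Their magnitudes are: 2, 2, 4.243, 4.243, 4.
Zeros with |z| < R = 3.0: 2, 2.
Count = 2.
By the argument principle, (1/2πi) ∮_{|z|=R} p'(z)/p(z) dz equals exactly this count.

Number of zeros inside |z| < 3.0: 2.


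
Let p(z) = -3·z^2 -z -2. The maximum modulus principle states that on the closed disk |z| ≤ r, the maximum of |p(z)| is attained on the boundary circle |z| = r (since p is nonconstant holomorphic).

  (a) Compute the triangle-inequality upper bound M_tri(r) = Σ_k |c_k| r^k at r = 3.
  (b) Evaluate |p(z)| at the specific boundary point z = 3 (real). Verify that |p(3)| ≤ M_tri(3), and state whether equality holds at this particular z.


Coefficients: c_0 = -2, c_1 = -1, c_2 = -3. Radius r = 3.
Part (a). Triangle bound: M_tri(r) = Σ_k |c_k| r^k
  = |-2|·3^0 + |-1|·3^1 + |-3|·3^2
  = 2 + 3 + 27 = 32.
This bounds M(r) := max_{|z|=r} |p(z)| from above; equality holds iff all terms c_k z^k can be made to align in phase at a single z on |z|=r.
Part (b). At z = 3 (real, on the circle |z| = r):
  p(3) = (-2)·3^0 + (-1)·3^1 + (-3)·3^2 = -32.
  |p(3)| = 32.
Since all nonzero coefficients share the same sign, |p(3)| = 32 = M_tri(3); the triangle bound is attained at z = 3, so in fact M(r) = 32.

M_tri(3) = 32; |p(3)| = 32; equality at z=3: yes.


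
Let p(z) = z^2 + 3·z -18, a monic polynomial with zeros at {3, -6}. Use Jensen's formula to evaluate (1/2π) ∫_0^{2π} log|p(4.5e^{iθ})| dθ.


Zeros: -6, 3; r = 4.5.
Inside |z| < r: 3. Outside (|z| ≥ r): -6.
p(0) = -18, so log|p(0)| = log(18) = 2.8904.
Apply Jensen: I(r) = log|p(0)| + Σ_k log(r/|z_k|), summed over zeros inside |z| < r.
  log(r/|z_k|) for z_k = 3: log(4.5/3) = 0.4055
  Outside zeros (-6) contribute nothing to the Jensen sum.
Sum over inside zeros: 0.4055.
I(r) = log|p(0)| + (inside sum) = 2.8904 + 0.4055 = 3.2958.
Note: since some zeros are outside |z| ≤ r, the simplified n·log(r) form does NOT apply — only the inside zeros contribute.

I(r) ≈ 3.2958.


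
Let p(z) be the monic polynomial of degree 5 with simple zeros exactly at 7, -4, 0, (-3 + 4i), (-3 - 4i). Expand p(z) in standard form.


The polynomial is p(z) = ∏_{α ∈ S} (z − α), where S = {7, -4, 0, (-3 + 4i), (-3 - 4i)}.
Expanding the product yields: p(z) = z^5 + 3·z^4 -21·z^3 -243·z^2 -700·z.
Note conjugate pairs combine to real quadratics: (z − (-3+4i))(z − (-3−4i)) = z² + 6z + 25.
The resulting polynomial has degree 5 and real coefficients as required.

p(z) = z^5 + 3·z^4 -21·z^3 -243·z^2 -700·z.


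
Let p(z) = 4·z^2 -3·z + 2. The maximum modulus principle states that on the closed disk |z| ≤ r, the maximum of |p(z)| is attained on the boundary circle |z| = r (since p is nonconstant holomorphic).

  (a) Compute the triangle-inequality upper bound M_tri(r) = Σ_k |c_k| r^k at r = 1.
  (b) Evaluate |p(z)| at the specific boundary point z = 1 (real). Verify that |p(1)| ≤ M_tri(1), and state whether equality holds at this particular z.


Coefficients: c_0 = 2, c_1 = -3, c_2 = 4. Radius r = 1.
Part (a). Triangle bound: M_tri(r) = Σ_k |c_k| r^k
  = |2|·1^0 + |-3|·1^1 + |4|·1^2
  = 2 + 3 + 4 = 9.
This bounds M(r) := max_{|z|=r} |p(z)| from above; equality holds iff all terms c_k z^k can be made to align in phase at a single z on |z|=r.
Part (b). At z = 1 (real, on the circle |z| = r):
  p(1) = (2)·1^0 + (-3)·1^1 + (4)·1^2 = 3.
  |p(1)| = 3.
Check: |p(1)| = 3 ≤ 9 = M_tri(1). ✓ Equality does not hold at z = 1 (the coefficients have mixed signs, so the terms do not all align in phase there).

M_tri(1) = 9; |p(1)| = 3; equality at z=1: no.


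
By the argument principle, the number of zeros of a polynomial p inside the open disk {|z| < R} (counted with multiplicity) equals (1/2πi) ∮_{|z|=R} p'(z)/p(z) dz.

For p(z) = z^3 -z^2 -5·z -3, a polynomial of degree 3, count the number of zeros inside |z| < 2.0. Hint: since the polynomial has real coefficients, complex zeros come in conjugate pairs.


The zeros of p are: 3, -1, -1.
Their magnitudes are: 3, 1, 1.
Zeros with |z| < R = 2.0: -1, -1.
Count = 2.
By the argument principle, (1/2πi) ∮_{|z|=R} p'(z)/p(z) dz equals exactly this count.

Number of zeros inside |z| < 2.0: 2.


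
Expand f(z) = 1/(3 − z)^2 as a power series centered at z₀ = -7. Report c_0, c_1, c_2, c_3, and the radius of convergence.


Let w = z − z₀, so z = z₀ + w.
Then 3 − z = 3 − (z₀ + w) = (3 − z₀) − w = 10 − w.
f(z) = 1/(10 − w)^2 = (1/(10)^2) · (1 − w/(10))^{−2}.
By the binomial series (1−u)^{−2} = Σ_{n≥0} C(n+1, 1) u^n for |u|<1, with u = w/(10):
  c_n = C(n+1, 1) / (10)^(n+2).
  c_0 = 1/(10)^2 = 1/100.
  c_1 = 2/(10)^3 = 1/500.
  c_2 = 3/(10)^4 = 3/10000.
  c_3 = 4/(10)^5 = 1/25000.
The series is valid for |w/d| < 1, i.e. |z − z₀| < |d|.
Radius of convergence: R = |3 − z₀| = |10| = 10 (distance from z₀ to the singularity z = 3).

c_0 = 1/100, c_1 = 1/500, c_2 = 3/10000, c_3 = 1/25000; R = 10.


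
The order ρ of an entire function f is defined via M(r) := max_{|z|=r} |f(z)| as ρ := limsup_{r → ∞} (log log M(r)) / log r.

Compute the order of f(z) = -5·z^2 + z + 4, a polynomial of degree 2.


|f(z)| ≤ Σ|c_k|·r^k = O(r^2) as r → ∞. Polynomial growth is O(e^{r^ε}) for every ε > 0 (since r^2/e^{r^ε} → 0), so ρ ≤ ε for all ε > 0, i.e. ρ = 0. Every nonconstant polynomial has order 0.
Therefore ρ = 0.

Order ρ = 0.


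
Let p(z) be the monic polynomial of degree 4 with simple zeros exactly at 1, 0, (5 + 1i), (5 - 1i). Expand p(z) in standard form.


The polynomial is p(z) = ∏_{α ∈ S} (z − α), where S = {1, 0, (5 + 1i), (5 - 1i)}.
Expanding the product yields: p(z) = z^4 -11·z^3 + 36·z^2 -26·z.
Note conjugate pairs combine to real quadratics: (z − (5+1i))(z − (5−1i)) = z² − 10z + 26.
The resulting polynomial has degree 4 and real coefficients as required.

p(z) = z^4 -11·z^3 + 36·z^2 -26·z.


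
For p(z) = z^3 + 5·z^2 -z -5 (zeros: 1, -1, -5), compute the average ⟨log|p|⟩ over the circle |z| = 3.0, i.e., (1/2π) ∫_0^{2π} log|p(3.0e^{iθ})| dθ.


Zeros: -5, -1, 1; r = 3.0.
Inside |z| < r: -1, 1. Outside (|z| ≥ r): -5.
p(0) = -5, so log|p(0)| = log(5) = 1.6094.
Apply Jensen: I(r) = log|p(0)| + Σ_k log(r/|z_k|), summed over zeros inside |z| < r.
  log(r/|z_k|) for z_k = 1: log(3.0/1) = 1.0986
  log(r/|z_k|) for z_k = -1: log(3.0/1) = 1.0986
  Outside zeros (-5) contribute nothing to the Jensen sum.
Sum over inside zeros: 2.1972.
I(r) = log|p(0)| + (inside sum) = 1.6094 + 2.1972 = 3.8067.
Note: since some zeros are outside |z| ≤ r, the simplified n·log(r) form does NOT apply — only the inside zeros contribute.

I(r) ≈ 3.8067.


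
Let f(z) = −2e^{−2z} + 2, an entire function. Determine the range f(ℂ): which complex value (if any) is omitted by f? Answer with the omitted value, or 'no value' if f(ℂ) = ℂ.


Little Picard bounds the complement of f(ℂ) to at most one point.
e^{−2z} is never zero on ℂ, so -2·e^{−2z} takes every value in ℂ ∖ {0}. Adding 2 shifts the range to ℂ ∖ {2}. Thus f omits exactly the value 2.

Omitted value: 2.


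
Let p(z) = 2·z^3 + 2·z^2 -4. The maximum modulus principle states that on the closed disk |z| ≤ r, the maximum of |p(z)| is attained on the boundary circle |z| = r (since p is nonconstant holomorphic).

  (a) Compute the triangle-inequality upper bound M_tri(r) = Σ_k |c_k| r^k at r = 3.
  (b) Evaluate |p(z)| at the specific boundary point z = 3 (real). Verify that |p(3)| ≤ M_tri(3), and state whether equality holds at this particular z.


Coefficients: c_0 = -4, c_1 = 0, c_2 = 2, c_3 = 2. Radius r = 3.
Part (a). Triangle bound: M_tri(r) = Σ_k |c_k| r^k
  = |-4|·3^0 + |0|·3^1 + |2|·3^2 + |2|·3^3
  = 4 + 0 + 18 + 54 = 76.
This bounds M(r) := max_{|z|=r} |p(z)| from above; equality holds iff all terms c_k z^k can be made to align in phase at a single z on |z|=r.
Part (b). At z = 3 (real, on the circle |z| = r):
  p(3) = (-4)·3^0 + (0)·3^1 + (2)·3^2 + (2)·3^3 = 68.
  |p(3)| = 68.
Check: |p(3)| = 68 ≤ 76 = M_tri(3). ✓ Equality does not hold at z = 3 (the coefficients have mixed signs, so the terms do not all align in phase there).

M_tri(3) = 76; |p(3)| = 68; equality at z=3: no.
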